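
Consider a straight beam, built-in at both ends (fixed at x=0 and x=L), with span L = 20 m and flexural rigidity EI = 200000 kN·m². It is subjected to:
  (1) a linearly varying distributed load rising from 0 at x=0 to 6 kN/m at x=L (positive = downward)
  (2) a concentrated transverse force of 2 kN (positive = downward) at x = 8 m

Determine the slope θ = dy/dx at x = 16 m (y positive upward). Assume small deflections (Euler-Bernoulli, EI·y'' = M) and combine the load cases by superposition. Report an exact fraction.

Load 1 — triangular load w₀=6 kN/m (0→w₀ over full span):
  θ_1 = -w₀(2x(L-x)(L-2x)(x+2L)+x²(L-x)²)/(120LEI) = -6·(2·16·(20-16)·(20-2·16)·(16+2·20)+16²·(20-16)²)/(120·20·200000) = 16/15625 rad
Load 2 — point force P=2 kN at a=8 m (b=L-a=12):
  θ_2 = Pa²(L-x)(2bL-(3b+a)(L-x))/(2L³EI)  [x>a] = 2·8²·(20-16)·(2·12·20-(3·12+8)·(20-16))/(2·20³·200000) = 19/390625 rad
Superposition: θ = Σ θ_i = 419/390625 rad ≈ 0.001073 rad

θ(16) = 419/390625 rad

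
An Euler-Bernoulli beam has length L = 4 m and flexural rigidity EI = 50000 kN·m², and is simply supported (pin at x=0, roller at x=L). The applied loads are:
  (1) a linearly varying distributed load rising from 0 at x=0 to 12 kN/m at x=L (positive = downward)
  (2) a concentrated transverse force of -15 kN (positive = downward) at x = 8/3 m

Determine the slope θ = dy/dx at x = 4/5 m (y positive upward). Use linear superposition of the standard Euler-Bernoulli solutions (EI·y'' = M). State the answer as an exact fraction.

Load 1 — triangular load w₀=12 kN/m (0→w₀ over full span):
  θ_1 = -w₀(7L⁴-30L²x²+15x⁴)/(360LEI) = -12·(7·4⁴-30·4²·(4/5)²+15·(4/5)⁴)/(360·4·50000) = -1456/5859375 rad
Load 2 — point force P=-15 kN at a=8/3 m (b=L-a=4/3):
  θ_2 = -Pb(L²-b²-3x²)/(6LEI)  [x≤a] = -(-15)·(4/3)·(4²-(4/3)²-3·(4/5)²)/(6·4·50000) = 173/843750 rad
Superposition: θ = Σ θ_i = -4583/105468750 rad ≈ -0.000043 rad

θ(4/5) = -4583/105468750 rad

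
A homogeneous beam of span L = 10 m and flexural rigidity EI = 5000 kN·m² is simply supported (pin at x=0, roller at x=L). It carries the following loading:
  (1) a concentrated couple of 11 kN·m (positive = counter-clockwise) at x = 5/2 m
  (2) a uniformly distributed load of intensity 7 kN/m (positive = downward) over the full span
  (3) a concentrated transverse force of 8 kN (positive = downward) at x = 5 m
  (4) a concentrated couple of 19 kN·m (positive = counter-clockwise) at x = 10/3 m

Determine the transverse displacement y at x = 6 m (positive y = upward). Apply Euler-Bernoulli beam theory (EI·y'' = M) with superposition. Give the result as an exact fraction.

Load 1 — applied couple M₀=11 kN·m at a=5/2 m (b=L-a=15/2):
  y_1 = (M₀x³/(6L)-M₀(x-a)²/2+C₁x)/EI  [x>a] with C₁=M₀(3b²-L²)/(6L)=605/48 = (11·6³/(6·10)-11·(6-(5/2))²/2+(605/48)·6)/5000 = 957/100000 m
Load 2 — uniform load w=7 kN/m over full span:
  y_2 = -wx(L³-2Lx²+x³)/(24EI) = -7·6·(10³-2·10·6²+6³)/(24·5000) = -217/1250 m
Load 3 — point force P=8 kN at a=5 m (b=L-a=5):
  y_3 = -Pa(L-x)(2Lx-a²-x²)/(6LEI)  [x>a] = -8·5·(10-6)·(2·10·6-5²-6²)/(6·10·5000) = -59/1875 m
Load 4 — applied couple M₀=19 kN·m at a=10/3 m (b=L-a=20/3):
  y_4 = (M₀x³/(6L)-M₀(x-a)²/2+C₁x)/EI  [x>a] with C₁=M₀(3b²-L²)/(6L)=95/9 = (19·6³/(6·10)-19·(6-(10/3))²/2+(95/9)·6)/5000 = 361/28125 m
Superposition: y = Σ y_i = -32879/180000 m ≈ -0.182661 m

y(6) = -32879/180000 m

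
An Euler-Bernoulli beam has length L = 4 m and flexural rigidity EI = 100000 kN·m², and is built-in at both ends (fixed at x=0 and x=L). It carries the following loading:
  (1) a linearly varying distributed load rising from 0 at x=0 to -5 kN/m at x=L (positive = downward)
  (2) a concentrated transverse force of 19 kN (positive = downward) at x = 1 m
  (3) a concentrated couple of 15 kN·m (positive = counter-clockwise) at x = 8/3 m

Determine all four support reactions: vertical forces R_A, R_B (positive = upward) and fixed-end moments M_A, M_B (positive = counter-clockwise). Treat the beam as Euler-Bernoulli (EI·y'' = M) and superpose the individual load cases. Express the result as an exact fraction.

R_A = 577/32 kN, M_A = 625/48 kN·m, R_B = -289/32 kN, M_B = 7/16 kN·m

Load 1 — triangular load w₀=-5 kN/m (0→w₀ over full span):
  R_A = 3w₀L/20 = 3·(-5)·4/20 = -3 kN
  M_A = w₀L²/30 = (-5)·4²/30 = -8/3 kN·m
  R_B = 7w₀L/20 = 7·(-5)·4/20 = -7 kN
  M_B = -w₀L²/20 = -(-5)·4²/20 = 4 kN·m
Load 2 — point force P=19 kN at a=1 m (b=L-a=3):
  R_A = Pb²(3a+b)/L³ = 19·3²·(3·1+3)/4³ = 513/32 kN
  M_A = Pab²/L² = 19·1·3²/4² = 171/16 kN·m
  R_B = Pa²(a+3b)/L³ = 19·1²·(1+3·3)/4³ = 95/32 kN
  M_B = -Pa²b/L² = -19·1²·3/4² = -57/16 kN·m
Load 3 — applied couple M₀=15 kN·m at a=8/3 m (b=L-a=4/3):
  R_A = 6M₀ab/L³ = 6·15·(8/3)·(4/3)/4³ = 5 kN
  M_A = M₀b(2a-b)/L² = 15·(4/3)·(2·(8/3)-(4/3))/4² = 5 kN·m
  R_B = -6M₀ab/L³ = -6·15·(8/3)·(4/3)/4³ = -5 kN
  M_B = M₀a(2b-a)/L² = 15·(8/3)·(2·(4/3)-(8/3))/4² = 0 kN·m
Superposition: R_A = 577/32 kN, M_A = 625/48 kN·m, R_B = -289/32 kN, M_B = 7/16 kN·m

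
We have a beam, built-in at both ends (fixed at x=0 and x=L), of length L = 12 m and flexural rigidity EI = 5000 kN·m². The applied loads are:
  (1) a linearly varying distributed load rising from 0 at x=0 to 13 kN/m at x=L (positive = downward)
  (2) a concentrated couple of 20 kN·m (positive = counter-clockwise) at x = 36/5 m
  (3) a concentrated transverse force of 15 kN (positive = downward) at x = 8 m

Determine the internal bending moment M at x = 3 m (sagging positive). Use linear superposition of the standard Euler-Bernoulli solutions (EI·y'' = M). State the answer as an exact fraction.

M(3) = 247/120 kN·m

Load 1 — triangular load w₀=13 kN/m (0→w₀ over full span):
  M_1 = 3w₀Lx/20 - w₀L²/30 - w₀x³/(6L) = 3·13·12·3/20 - 13·12²/30 - 13·3³/(6·12) = 117/40 kN·m
Load 2 — applied couple M₀=20 kN·m at a=36/5 m (b=L-a=24/5):
  M_2 = R_Ax - M_A  [x≤a] with R_A=12/5, M_A=32/5 = (12/5)·3 - (32/5) = 4/5 kN·m
Load 3 — point force P=15 kN at a=8 m (b=L-a=4):
  M_3 = Pb²(3a+b)x/L³ - Pab²/L²  [x≤a] = 15·4²·(3·8+4)·3/12³ - 15·8·4²/12² = -5/3 kN·m
Superposition: M = Σ M_i = 247/120 kN·m ≈ 2.058333 kN·m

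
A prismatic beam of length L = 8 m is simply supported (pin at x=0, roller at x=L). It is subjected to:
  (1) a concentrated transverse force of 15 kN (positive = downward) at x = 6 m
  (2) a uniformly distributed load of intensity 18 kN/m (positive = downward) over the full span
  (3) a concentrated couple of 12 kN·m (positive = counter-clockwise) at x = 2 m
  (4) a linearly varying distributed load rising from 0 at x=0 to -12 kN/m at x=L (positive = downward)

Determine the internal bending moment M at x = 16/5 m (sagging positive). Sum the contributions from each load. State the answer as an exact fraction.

Load 1 — point force P=15 kN at a=6 m (b=L-a=2):
  M_1 = Pbx/L  [x≤a] = 15·2·(16/5)/8 = 12 kN·m
Load 2 — uniform load w=18 kN/m over full span:
  M_2 = wx(L-x)/2 = 18·(16/5)·(8-(16/5))/2 = 3456/25 kN·m
Load 3 — applied couple M₀=12 kN·m at a=2 m (b=L-a=6):
  M_3 = M₀x/L - M₀  [x>a] = 12·(16/5)/8 - 12 = -36/5 kN·m
Load 4 — triangular load w₀=-12 kN/m (0→w₀ over full span):
  M_4 = w₀Lx/6 - w₀x³/(6L) = (-12)·8·(16/5)/6 - (-12)·(16/5)³/(6·8) = -5376/125 kN·m
Superposition: M = Σ M_i = 12504/125 kN·m ≈ 100.032000 kN·m

M(16/5) = 12504/125 kN·m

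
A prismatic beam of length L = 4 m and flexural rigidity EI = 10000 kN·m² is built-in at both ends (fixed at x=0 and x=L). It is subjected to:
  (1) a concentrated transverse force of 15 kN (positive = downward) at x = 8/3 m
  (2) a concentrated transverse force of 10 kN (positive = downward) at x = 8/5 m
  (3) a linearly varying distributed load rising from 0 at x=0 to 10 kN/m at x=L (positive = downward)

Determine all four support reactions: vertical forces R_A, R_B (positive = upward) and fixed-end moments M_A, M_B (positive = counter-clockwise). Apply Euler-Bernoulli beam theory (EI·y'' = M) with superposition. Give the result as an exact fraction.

Load 1 — point force P=15 kN at a=8/3 m (b=L-a=4/3):
  R_A = Pb²(3a+b)/L³ = 15·(4/3)²·(3·(8/3)+(4/3))/4³ = 35/9 kN
  M_A = Pab²/L² = 15·(8/3)·(4/3)²/4² = 40/9 kN·m
  R_B = Pa²(a+3b)/L³ = 15·(8/3)²·((8/3)+3·(4/3))/4³ = 100/9 kN
  M_B = -Pa²b/L² = -15·(8/3)²·(4/3)/4² = -80/9 kN·m
Load 2 — point force P=10 kN at a=8/5 m (b=L-a=12/5):
  R_A = Pb²(3a+b)/L³ = 10·(12/5)²·(3·(8/5)+(12/5))/4³ = 162/25 kN
  M_A = Pab²/L² = 10·(8/5)·(12/5)²/4² = 144/25 kN·m
  R_B = Pa²(a+3b)/L³ = 10·(8/5)²·((8/5)+3·(12/5))/4³ = 88/25 kN
  M_B = -Pa²b/L² = -10·(8/5)²·(12/5)/4² = -96/25 kN·m
Load 3 — triangular load w₀=10 kN/m (0→w₀ over full span):
  R_A = 3w₀L/20 = 3·10·4/20 = 6 kN
  M_A = w₀L²/30 = 10·4²/30 = 16/3 kN·m
  R_B = 7w₀L/20 = 7·10·4/20 = 14 kN
  M_B = -w₀L²/20 = -10·4²/20 = -8 kN·m
Superposition: R_A = 3683/225 kN, M_A = 3496/225 kN·m, R_B = 6442/225 kN, M_B = -4664/225 kN·m

R_A = 3683/225 kN, M_A = 3496/225 kN·m, R_B = 6442/225 kN, M_B = -4664/225 kN·m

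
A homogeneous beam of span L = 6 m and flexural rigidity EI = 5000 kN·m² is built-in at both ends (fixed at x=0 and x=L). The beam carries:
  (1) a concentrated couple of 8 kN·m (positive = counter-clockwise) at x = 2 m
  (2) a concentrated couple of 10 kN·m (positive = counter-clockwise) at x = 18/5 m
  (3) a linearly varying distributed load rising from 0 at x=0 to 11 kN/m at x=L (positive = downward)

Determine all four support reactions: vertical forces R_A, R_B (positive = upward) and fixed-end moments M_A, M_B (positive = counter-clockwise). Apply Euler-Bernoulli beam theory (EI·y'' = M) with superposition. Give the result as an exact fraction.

Load 1 — applied couple M₀=8 kN·m at a=2 m (b=L-a=4):
  R_A = 6M₀ab/L³ = 6·8·2·4/6³ = 16/9 kN
  M_A = M₀b(2a-b)/L² = 8·4·(2·2-4)/6² = 0 kN·m
  R_B = -6M₀ab/L³ = -6·8·2·4/6³ = -16/9 kN
  M_B = M₀a(2b-a)/L² = 8·2·(2·4-2)/6² = 8/3 kN·m
Load 2 — applied couple M₀=10 kN·m at a=18/5 m (b=L-a=12/5):
  R_A = 6M₀ab/L³ = 6·10·(18/5)·(12/5)/6³ = 12/5 kN
  M_A = M₀b(2a-b)/L² = 10·(12/5)·(2·(18/5)-(12/5))/6² = 16/5 kN·m
  R_B = -6M₀ab/L³ = -6·10·(18/5)·(12/5)/6³ = -12/5 kN
  M_B = M₀a(2b-a)/L² = 10·(18/5)·(2·(12/5)-(18/5))/6² = 6/5 kN·m
Load 3 — triangular load w₀=11 kN/m (0→w₀ over full span):
  R_A = 3w₀L/20 = 3·11·6/20 = 99/10 kN
  M_A = w₀L²/30 = 11·6²/30 = 66/5 kN·m
  R_B = 7w₀L/20 = 7·11·6/20 = 231/10 kN
  M_B = -w₀L²/20 = -11·6²/20 = -99/5 kN·m
Superposition: R_A = 1267/90 kN, M_A = 82/5 kN·m, R_B = 1703/90 kN, M_B = -239/15 kN·m

R_A = 1267/90 kN, M_A = 82/5 kN·m, R_B = 1703/90 kN, M_B = -239/15 kN·m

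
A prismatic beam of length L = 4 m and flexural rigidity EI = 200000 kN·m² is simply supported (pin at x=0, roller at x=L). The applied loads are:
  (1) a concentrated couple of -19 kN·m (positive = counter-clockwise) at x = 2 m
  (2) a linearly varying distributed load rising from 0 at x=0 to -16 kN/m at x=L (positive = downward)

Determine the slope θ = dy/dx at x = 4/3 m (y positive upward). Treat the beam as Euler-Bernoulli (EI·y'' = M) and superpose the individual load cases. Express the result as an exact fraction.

θ(4/3) = 24059/486000000 rad

Load 1 — applied couple M₀=-19 kN·m at a=2 m (b=L-a=2):
  θ_1 = (M₀x²/(2L)+C₁)/EI  [x≤a] with C₁=M₀(3b²-L²)/(6L)=19/6 = ((-19)·(4/3)²/(2·4)+(19/6))/200000 = -19/3600000 rad
Load 2 — triangular load w₀=-16 kN/m (0→w₀ over full span):
  θ_2 = -w₀(7L⁴-30L²x²+15x⁴)/(360LEI) = -(-16)·(7·4⁴-30·4²·(4/3)²+15·(4/3)⁴)/(360·4·200000) = 208/3796875 rad
Superposition: θ = Σ θ_i = 24059/486000000 rad ≈ 0.000050 rad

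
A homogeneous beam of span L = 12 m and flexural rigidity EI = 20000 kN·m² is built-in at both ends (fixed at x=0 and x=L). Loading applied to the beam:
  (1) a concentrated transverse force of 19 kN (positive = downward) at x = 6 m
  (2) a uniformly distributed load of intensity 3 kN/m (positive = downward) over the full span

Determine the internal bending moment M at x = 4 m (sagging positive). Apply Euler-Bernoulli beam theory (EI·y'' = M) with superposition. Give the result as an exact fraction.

M(4) = 43/2 kN·m

Load 1 — point force P=19 kN at a=6 m (b=L-a=6):
  M_1 = Pb²(3a+b)x/L³ - Pab²/L²  [x≤a] = 19·6²·(3·6+6)·4/12³ - 19·6·6²/12² = 19/2 kN·m
Load 2 — uniform load w=3 kN/m over full span:
  M_2 = wLx/2 - wL²/12 - wx²/2 = 3·12·4/2 - 3·12²/12 - 3·4²/2 = 12 kN·m
Superposition: M = Σ M_i = 43/2 kN·m ≈ 21.500000 kN·m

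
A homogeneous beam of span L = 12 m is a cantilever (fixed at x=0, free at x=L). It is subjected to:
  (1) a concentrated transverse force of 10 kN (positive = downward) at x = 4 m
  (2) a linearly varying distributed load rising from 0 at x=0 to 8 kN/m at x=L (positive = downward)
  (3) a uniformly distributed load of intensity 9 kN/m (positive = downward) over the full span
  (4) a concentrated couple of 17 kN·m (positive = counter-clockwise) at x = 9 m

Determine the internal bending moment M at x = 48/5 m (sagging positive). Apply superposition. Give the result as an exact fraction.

M(48/5) = -5928/125 kN·m

Load 1 — point force P=10 kN at a=4 m (b=L-a=8):
  M_1 = 0  [x>a] = 0 kN·m
Load 2 — triangular load w₀=8 kN/m (0→w₀ over full span):
  M_2 = w₀Lx/2 - w₀L²/3 - w₀x³/(6L) = 8·12·(48/5)/2 - 8·12²/3 - 8·(48/5)³/(6·12) = -2688/125 kN·m
Load 3 — uniform load w=9 kN/m over full span:
  M_3 = -w(L-x)²/2 = -9·(12-(48/5))²/2 = -648/25 kN·m
Load 4 — applied couple M₀=17 kN·m at a=9 m (b=L-a=3):
  M_4 = 0  [x>a] = 0 kN·m
Superposition: M = Σ M_i = -5928/125 kN·m ≈ -47.424000 kN·m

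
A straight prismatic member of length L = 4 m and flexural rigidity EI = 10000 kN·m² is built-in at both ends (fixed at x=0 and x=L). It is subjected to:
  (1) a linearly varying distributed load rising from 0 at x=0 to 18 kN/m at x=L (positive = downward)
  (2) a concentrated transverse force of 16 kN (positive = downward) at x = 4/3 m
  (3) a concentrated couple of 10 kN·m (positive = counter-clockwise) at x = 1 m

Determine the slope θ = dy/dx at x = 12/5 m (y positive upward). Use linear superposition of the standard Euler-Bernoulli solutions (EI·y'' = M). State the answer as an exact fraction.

Load 1 — triangular load w₀=18 kN/m (0→w₀ over full span):
  θ_1 = -w₀(2x(L-x)(L-2x)(x+2L)+x²(L-x)²)/(120LEI) = -18·(2·(12/5)·(4-(12/5))·(4-2·(12/5))·((12/5)+2·4)+(12/5)²·(4-(12/5))²)/(120·4·10000) = 72/390625 rad
Load 2 — point force P=16 kN at a=4/3 m (b=L-a=8/3):
  θ_2 = Pa²(L-x)(2bL-(3b+a)(L-x))/(2L³EI)  [x>a] = 16·(4/3)²·(4-(12/5))·(2·(8/3)·4-(3·(8/3)+(4/3))·(4-(12/5)))/(2·4³·10000) = 32/140625 rad
Load 3 — applied couple M₀=10 kN·m at a=1 m (b=L-a=3):
  θ_3 = (R_Ax²/2 - M_Ax - M₀(x-a))/EI  [x>a] with R_A=45/16, M_A=-15/8 = ((45/16)·(12/5)²/2 - (-15/8)·(12/5) - 10·((12/5)-1))/10000 = -7/50000 rad
Superposition: θ = Σ θ_i = 15293/56250000 rad ≈ 0.000272 rad

θ(12/5) = 15293/56250000 rad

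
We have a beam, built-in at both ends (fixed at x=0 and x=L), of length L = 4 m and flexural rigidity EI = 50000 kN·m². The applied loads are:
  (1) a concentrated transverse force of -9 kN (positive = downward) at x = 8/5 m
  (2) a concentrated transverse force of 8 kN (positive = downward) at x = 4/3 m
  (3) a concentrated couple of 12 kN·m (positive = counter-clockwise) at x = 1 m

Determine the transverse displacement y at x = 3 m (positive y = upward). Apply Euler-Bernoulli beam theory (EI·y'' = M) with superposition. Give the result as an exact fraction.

Load 1 — point force P=-9 kN at a=8/5 m (b=L-a=12/5):
  y_1 = -Pa²(L-x)²(3bL-(3b+a)(L-x))/(6L³EI)  [x>a] = -(-9)·(8/5)²·(4-3)²·(3·(12/5)·4-(3·(12/5)+(8/5))·(4-3))/(6·4³·50000) = 3/125000 m
Load 2 — point force P=8 kN at a=4/3 m (b=L-a=8/3):
  y_2 = -Pa²(L-x)²(3bL-(3b+a)(L-x))/(6L³EI)  [x>a] = -8·(4/3)²·(4-3)²·(3·(8/3)·4-(3·(8/3)+(4/3))·(4-3))/(6·4³·50000) = -17/1012500 m
Load 3 — applied couple M₀=12 kN·m at a=1 m (b=L-a=3):
  y_3 = (R_Ax³/6 - M_Ax²/2 - M₀(x-a)²/2)/EI  [x>a] with R_A=27/8, M_A=-9/4 = ((27/8)·3³/6 - (-9/4)·3²/2 - 12·(3-1)²/2)/50000 = 21/800000 m
Superposition: y = Σ y_i = 10841/324000000 m ≈ 0.000033 m

y(3) = 10841/324000000 m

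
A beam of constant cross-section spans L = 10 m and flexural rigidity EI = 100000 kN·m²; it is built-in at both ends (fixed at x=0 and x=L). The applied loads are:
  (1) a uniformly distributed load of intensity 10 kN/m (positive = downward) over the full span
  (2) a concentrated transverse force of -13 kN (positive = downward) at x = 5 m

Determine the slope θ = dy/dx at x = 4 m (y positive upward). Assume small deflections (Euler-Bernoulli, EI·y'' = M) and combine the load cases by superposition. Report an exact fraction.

θ(4) = -27/100000 rad

Load 1 — uniform load w=10 kN/m over full span:
  θ_1 = -wx(L-x)(L-2x)/(12EI) = -10·4·(10-4)·(10-2·4)/(12·100000) = -1/2500 rad
Load 2 — point force P=-13 kN at a=5 m (b=L-a=5):
  θ_2 = -Pb²x(2aL-(3a+b)x)/(2L³EI)  [x≤a] = -(-13)·5²·4·(2·5·10-(3·5+5)·4)/(2·10³·100000) = 13/100000 rad
Superposition: θ = Σ θ_i = -27/100000 rad ≈ -0.000270 rad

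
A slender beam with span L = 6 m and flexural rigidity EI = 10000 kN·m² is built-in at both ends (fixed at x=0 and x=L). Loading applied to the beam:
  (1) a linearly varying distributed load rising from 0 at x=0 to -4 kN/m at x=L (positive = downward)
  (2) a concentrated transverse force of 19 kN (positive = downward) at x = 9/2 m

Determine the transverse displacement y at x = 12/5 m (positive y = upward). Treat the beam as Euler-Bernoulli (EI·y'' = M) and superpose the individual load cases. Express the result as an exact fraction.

Load 1 — triangular load w₀=-4 kN/m (0→w₀ over full span):
  y_1 = -w₀x²(L-x)²(x+2L)/(120LEI) = -(-4)·(12/5)²·(6-(12/5))²·((12/5)+2·6)/(120·6·10000) = 5832/9765625 m
Load 2 — point force P=19 kN at a=9/2 m (b=L-a=3/2):
  y_2 = -Pb²x²(3aL-(3a+b)x)/(6L³EI)  [x≤a] = -19·(3/2)²·(12/5)²·(3·(9/2)·6-(3·(9/2)+(3/2))·(12/5))/(6·6³·10000) = -171/200000 m
Superposition: y = Σ y_i = -161127/625000000 m ≈ -0.000258 m

y(12/5) = -161127/625000000 m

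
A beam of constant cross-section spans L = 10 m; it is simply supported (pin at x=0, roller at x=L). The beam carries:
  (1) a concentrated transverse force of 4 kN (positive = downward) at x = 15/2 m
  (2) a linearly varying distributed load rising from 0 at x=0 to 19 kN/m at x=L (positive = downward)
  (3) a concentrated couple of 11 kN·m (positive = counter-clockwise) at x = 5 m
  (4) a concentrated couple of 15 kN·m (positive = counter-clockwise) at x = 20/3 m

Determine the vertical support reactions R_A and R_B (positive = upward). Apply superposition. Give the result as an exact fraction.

Load 1 — point force P=4 kN at a=15/2 m (b=L-a=5/2):
  R_A = Pb/L = 4·(5/2)/10 = 1 kN
  R_B = Pa/L = 4·(15/2)/10 = 3 kN
Load 2 — triangular load w₀=19 kN/m (0→w₀ over full span):
  R_A = w₀L/6 = 19·10/6 = 95/3 kN
  R_B = w₀L/3 = 19·10/3 = 190/3 kN
Load 3 — applied couple M₀=11 kN·m at a=5 m (b=L-a=5):
  R_A = M₀/L = 11/10 kN
  R_B = -M₀/L = -11/10 kN
Load 4 — applied couple M₀=15 kN·m at a=20/3 m (b=L-a=10/3):
  R_A = M₀/L = 15/10 = 3/2 kN
  R_B = -M₀/L = -15/10 = -3/2 kN
Superposition: R_A = 529/15 kN, R_B = 956/15 kN

R_A = 529/15 kN, R_B = 956/15 kN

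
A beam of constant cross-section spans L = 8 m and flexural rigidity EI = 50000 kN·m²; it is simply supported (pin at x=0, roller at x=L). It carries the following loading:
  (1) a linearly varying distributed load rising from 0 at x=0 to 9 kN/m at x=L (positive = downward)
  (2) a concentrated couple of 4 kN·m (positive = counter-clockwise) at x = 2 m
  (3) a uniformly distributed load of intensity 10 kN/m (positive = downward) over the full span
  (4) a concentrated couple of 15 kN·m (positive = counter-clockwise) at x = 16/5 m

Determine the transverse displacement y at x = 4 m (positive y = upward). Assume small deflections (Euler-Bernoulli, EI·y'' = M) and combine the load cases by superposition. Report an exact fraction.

Load 1 — triangular load w₀=9 kN/m (0→w₀ over full span):
  y_1 = -w₀x(7L⁴-10L²x²+3x⁴)/(360LEI) = -9·4·(7·8⁴-10·8²·4²+3·4⁴)/(360·8·50000) = -3/625 m
Load 2 — applied couple M₀=4 kN·m at a=2 m (b=L-a=6):
  y_2 = (M₀x³/(6L)-M₀(x-a)²/2+C₁x)/EI  [x>a] with C₁=M₀(3b²-L²)/(6L)=11/3 = (4·4³/(6·8)-4·(4-2)²/2+(11/3)·4)/50000 = 3/12500 m
Load 3 — uniform load w=10 kN/m over full span:
  y_3 = -wx(L³-2Lx²+x³)/(24EI) = -10·4·(8³-2·8·4²+4³)/(24·50000) = -4/375 m
Load 4 — applied couple M₀=15 kN·m at a=16/5 m (b=L-a=24/5):
  y_4 = (M₀x³/(6L)-M₀(x-a)²/2+C₁x)/EI  [x>a] with C₁=M₀(3b²-L²)/(6L)=8/5 = (15·4³/(6·8)-15·(4-(16/5))²/2+(8/5)·4)/50000 = 27/62500 m
Superposition: y = Σ y_i = -1387/93750 m ≈ -0.014795 m

y(4) = -1387/93750 m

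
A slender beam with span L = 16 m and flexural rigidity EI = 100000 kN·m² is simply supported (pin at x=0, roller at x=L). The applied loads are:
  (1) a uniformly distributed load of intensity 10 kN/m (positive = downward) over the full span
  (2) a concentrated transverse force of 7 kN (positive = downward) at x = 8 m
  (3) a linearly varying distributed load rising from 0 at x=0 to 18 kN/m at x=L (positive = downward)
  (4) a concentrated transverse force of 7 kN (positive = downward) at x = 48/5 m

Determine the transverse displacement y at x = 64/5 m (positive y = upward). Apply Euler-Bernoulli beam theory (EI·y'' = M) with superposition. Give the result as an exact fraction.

Load 1 — uniform load w=10 kN/m over full span:
  y_1 = -wx(L³-2Lx²+x³)/(24EI) = -10·(64/5)·(16³-2·16·(64/5)²+(64/5)³)/(24·100000) = -59392/1171875 m
Load 2 — point force P=7 kN at a=8 m (b=L-a=8):
  y_2 = -Pa(L-x)(2Lx-a²-x²)/(6LEI)  [x>a] = -7·8·(16-(64/5))·(2·16·(64/5)-8²-(64/5)²)/(6·16·100000) = -3976/1171875 m
Load 3 — triangular load w₀=18 kN/m (0→w₀ over full span):
  y_3 = -w₀x(7L⁴-10L²x²+3x⁴)/(360LEI) = -18·(64/5)·(7·16⁴-10·16²·(64/5)²+3·(64/5)⁴)/(360·16·100000) = -2340864/48828125 m
Load 4 — point force P=7 kN at a=48/5 m (b=L-a=32/5):
  y_4 = -Pa(L-x)(2Lx-a²-x²)/(6LEI)  [x>a] = -7·(48/5)·(16-(64/5))·(2·16·(64/5)-(48/5)²-(64/5)²)/(6·16·100000) = -1344/390625 m
Superposition: y = Σ y_i = -15447592/146484375 m ≈ -0.105456 m

y(64/5) = -15447592/146484375 m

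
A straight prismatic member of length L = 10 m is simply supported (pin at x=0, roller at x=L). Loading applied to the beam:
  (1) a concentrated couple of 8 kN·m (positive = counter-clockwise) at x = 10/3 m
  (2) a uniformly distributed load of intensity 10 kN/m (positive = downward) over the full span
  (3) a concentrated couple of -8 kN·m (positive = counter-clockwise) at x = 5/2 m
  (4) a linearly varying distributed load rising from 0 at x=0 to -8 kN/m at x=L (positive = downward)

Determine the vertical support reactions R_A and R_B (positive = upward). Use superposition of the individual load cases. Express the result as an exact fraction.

R_A = 110/3 kN, R_B = 70/3 kN

Load 1 — applied couple M₀=8 kN·m at a=10/3 m (b=L-a=20/3):
  R_A = M₀/L = 8/10 = 4/5 kN
  R_B = -M₀/L = -8/10 = -4/5 kN
Load 2 — uniform load w=10 kN/m over full span:
  R_A = wL/2 = 10·10/2 = 50 kN
  R_B = wL/2 = 10·10/2 = 50 kN
Load 3 — applied couple M₀=-8 kN·m at a=5/2 m (b=L-a=15/2):
  R_A = M₀/L = (-8)/10 = -4/5 kN
  R_B = -M₀/L = -(-8)/10 = 4/5 kN
Load 4 — triangular load w₀=-8 kN/m (0→w₀ over full span):
  R_A = w₀L/6 = (-8)·10/6 = -40/3 kN
  R_B = w₀L/3 = (-8)·10/3 = -80/3 kN
Superposition: R_A = 110/3 kN, R_B = 70/3 kN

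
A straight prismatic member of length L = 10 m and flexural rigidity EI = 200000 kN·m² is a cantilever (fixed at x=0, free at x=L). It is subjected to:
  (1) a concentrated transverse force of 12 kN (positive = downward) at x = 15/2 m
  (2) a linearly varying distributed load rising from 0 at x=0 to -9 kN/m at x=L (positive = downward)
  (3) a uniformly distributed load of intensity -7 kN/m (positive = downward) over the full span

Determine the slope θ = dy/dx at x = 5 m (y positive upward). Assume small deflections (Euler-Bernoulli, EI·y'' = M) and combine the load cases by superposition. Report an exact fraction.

Load 1 — point force P=12 kN at a=15/2 m (b=L-a=5/2):
  θ_1 = -Px(2a-x)/(2EI)  [x≤a] = -12·5·(2·(15/2)-5)/(2·200000) = -3/2000 rad
Load 2 — triangular load w₀=-9 kN/m (0→w₀ over full span):
  θ_2 = (w₀Lx²/4-w₀L²x/3-w₀x⁴/(24L))/EI = ((-9)·10·5²/4-(-9)·10²·5/3-(-9)·5⁴/(24·10))/200000 = 123/25600 rad
Load 3 — uniform load w=-7 kN/m over full span:
  θ_3 = -wx(x²-3Lx+3L²)/(6EI) = -(-7)·5·(5²-3·10·5+3·10²)/(6·200000) = 49/9600 rad
Superposition: θ = Σ θ_i = 3229/384000 rad ≈ 0.008409 rad

θ(5) = 3229/384000 rad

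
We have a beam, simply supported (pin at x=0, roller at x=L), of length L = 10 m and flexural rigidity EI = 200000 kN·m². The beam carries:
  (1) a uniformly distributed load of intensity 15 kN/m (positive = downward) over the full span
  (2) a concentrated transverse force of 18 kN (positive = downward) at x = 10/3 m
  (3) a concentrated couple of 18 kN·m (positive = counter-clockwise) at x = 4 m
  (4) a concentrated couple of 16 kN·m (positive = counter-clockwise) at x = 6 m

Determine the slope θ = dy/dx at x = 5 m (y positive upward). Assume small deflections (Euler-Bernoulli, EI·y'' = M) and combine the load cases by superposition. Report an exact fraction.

Load 1 — uniform load w=15 kN/m over full span:
  θ_1 = -w(L³-6Lx²+4x³)/(24EI) = -15·(10³-6·10·5²+4·5³)/(24·200000) = 0 rad
Load 2 — point force P=18 kN at a=10/3 m (b=L-a=20/3):
  θ_2 = -Pa(2L²-6Lx+3x²+a²)/(6LEI)  [x>a] = -18·(10/3)·(2·10²-6·10·5+3·5²+(10/3)²)/(6·10·200000) = 1/14400 rad
Load 3 — applied couple M₀=18 kN·m at a=4 m (b=L-a=6):
  θ_3 = (M₀x²/(2L)-M₀(x-a)+C₁)/EI  [x>a] with C₁=M₀(3b²-L²)/(6L)=12/5 = (18·5²/(2·10)-18·(5-4)+(12/5))/200000 = 69/2000000 rad
Load 4 — applied couple M₀=16 kN·m at a=6 m (b=L-a=4):
  θ_4 = (M₀x²/(2L)+C₁)/EI  [x≤a] with C₁=M₀(3b²-L²)/(6L)=-208/15 = (16·5²/(2·10)+(-208/15))/200000 = 23/750000 rad
Superposition: θ = Σ θ_i = 2423/18000000 rad ≈ 0.000135 rad

θ(5) = 2423/18000000 rad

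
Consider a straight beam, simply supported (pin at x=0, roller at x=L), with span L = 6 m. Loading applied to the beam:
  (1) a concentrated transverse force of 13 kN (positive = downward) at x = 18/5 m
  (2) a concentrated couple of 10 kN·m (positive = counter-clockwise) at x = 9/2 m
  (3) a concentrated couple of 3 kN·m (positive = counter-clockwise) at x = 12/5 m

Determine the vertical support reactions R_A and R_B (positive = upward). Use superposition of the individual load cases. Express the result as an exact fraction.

Load 1 — point force P=13 kN at a=18/5 m (b=L-a=12/5):
  R_A = Pb/L = 13·(12/5)/6 = 26/5 kN
  R_B = Pa/L = 13·(18/5)/6 = 39/5 kN
Load 2 — applied couple M₀=10 kN·m at a=9/2 m (b=L-a=3/2):
  R_A = M₀/L = 10/6 = 5/3 kN
  R_B = -M₀/L = -10/6 = -5/3 kN
Load 3 — applied couple M₀=3 kN·m at a=12/5 m (b=L-a=18/5):
  R_A = M₀/L = 3/6 = 1/2 kN
  R_B = -M₀/L = -3/6 = -1/2 kN
Superposition: R_A = 221/30 kN, R_B = 169/30 kN

R_A = 221/30 kN, R_B = 169/30 kN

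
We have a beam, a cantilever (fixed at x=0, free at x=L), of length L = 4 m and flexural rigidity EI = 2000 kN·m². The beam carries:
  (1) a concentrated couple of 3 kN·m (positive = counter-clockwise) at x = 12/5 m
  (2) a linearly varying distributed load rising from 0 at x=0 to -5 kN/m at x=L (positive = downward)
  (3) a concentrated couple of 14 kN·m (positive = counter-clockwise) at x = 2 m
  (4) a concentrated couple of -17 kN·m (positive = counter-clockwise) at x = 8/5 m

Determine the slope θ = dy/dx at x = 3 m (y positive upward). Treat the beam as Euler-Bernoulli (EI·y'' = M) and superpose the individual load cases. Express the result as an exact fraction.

θ(3) = 1511/64000 rad

Load 1 — applied couple M₀=3 kN·m at a=12/5 m (b=L-a=8/5):
  θ_1 = M₀a/EI  [x>a] = 3·(12/5)/2000 = 9/2500 rad
Load 2 — triangular load w₀=-5 kN/m (0→w₀ over full span):
  θ_2 = (w₀Lx²/4-w₀L²x/3-w₀x⁴/(24L))/EI = ((-5)·4·3²/4-(-5)·4²·3/3-(-5)·3⁴/(24·4))/2000 = 251/12800 rad
Load 3 — applied couple M₀=14 kN·m at a=2 m (b=L-a=2):
  θ_3 = M₀a/EI  [x>a] = 14·2/2000 = 7/500 rad
Load 4 — applied couple M₀=-17 kN·m at a=8/5 m (b=L-a=12/5):
  θ_4 = M₀a/EI  [x>a] = (-17)·(8/5)/2000 = -17/1250 rad
Superposition: θ = Σ θ_i = 1511/64000 rad ≈ 0.023609 rad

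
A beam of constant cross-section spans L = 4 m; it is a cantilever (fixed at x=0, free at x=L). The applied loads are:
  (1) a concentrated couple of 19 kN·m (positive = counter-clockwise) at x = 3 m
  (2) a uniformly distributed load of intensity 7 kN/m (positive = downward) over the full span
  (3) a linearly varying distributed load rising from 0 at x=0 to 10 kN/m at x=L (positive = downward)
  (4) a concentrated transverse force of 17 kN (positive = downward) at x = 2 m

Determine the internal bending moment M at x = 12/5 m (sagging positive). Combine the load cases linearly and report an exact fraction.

Load 1 — applied couple M₀=19 kN·m at a=3 m (b=L-a=1):
  M_1 = M₀  [x≤a] = 19 = 19 kN·m
Load 2 — uniform load w=7 kN/m over full span:
  M_2 = -w(L-x)²/2 = -7·(4-(12/5))²/2 = -224/25 kN·m
Load 3 — triangular load w₀=10 kN/m (0→w₀ over full span):
  M_3 = w₀Lx/2 - w₀L²/3 - w₀x³/(6L) = 10·4·(12/5)/2 - 10·4²/3 - 10·(12/5)³/(6·4) = -832/75 kN·m
Load 4 — point force P=17 kN at a=2 m (b=L-a=2):
  M_4 = 0  [x>a] = 0 kN·m
Superposition: M = Σ M_i = -79/75 kN·m ≈ -1.053333 kN·m

M(12/5) = -79/75 kN·m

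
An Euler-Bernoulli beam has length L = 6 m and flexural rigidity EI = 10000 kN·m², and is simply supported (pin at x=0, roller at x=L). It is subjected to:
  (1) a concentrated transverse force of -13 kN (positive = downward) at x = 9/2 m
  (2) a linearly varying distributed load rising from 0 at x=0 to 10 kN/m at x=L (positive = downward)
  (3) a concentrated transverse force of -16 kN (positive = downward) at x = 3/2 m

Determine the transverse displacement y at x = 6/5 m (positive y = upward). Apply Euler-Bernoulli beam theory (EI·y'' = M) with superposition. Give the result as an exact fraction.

y(6/5) = 389547/500000000 m

Load 1 — point force P=-13 kN at a=9/2 m (b=L-a=3/2):
  y_1 = -Pbx(L²-b²-x²)/(6LEI)  [x≤a] = -(-13)·(3/2)·(6/5)·(6²-(3/2)²-(6/5)²)/(6·6·10000) = 42003/20000000 m
Load 2 — triangular load w₀=10 kN/m (0→w₀ over full span):
  y_2 = -w₀x(7L⁴-10L²x²+3x⁴)/(360LEI) = -10·(6/5)·(7·6⁴-10·6²·(6/5)²+3·(6/5)⁴)/(360·6·10000) = -9288/1953125 m
Load 3 — point force P=-16 kN at a=3/2 m (b=L-a=9/2):
  y_3 = -Pbx(L²-b²-x²)/(6LEI)  [x≤a] = -(-16)·(9/2)·(6/5)·(6²-(9/2)²-(6/5)²)/(6·6·10000) = 4293/1250000 m
Superposition: y = Σ y_i = 389547/500000000 m ≈ 0.000779 m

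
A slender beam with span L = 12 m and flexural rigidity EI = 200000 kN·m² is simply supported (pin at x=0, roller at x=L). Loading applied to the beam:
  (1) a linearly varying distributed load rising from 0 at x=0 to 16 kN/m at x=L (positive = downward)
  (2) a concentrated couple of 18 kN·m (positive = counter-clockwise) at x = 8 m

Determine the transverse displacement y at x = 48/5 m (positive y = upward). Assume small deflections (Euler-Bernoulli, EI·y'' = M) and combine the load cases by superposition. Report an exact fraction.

Load 1 — triangular load w₀=16 kN/m (0→w₀ over full span):
  y_1 = -w₀x(7L⁴-10L²x²+3x⁴)/(360LEI) = -16·(48/5)·(7·12⁴-10·12²·(48/5)²+3·(48/5)⁴)/(360·12·200000) = -329184/48828125 m
Load 2 — applied couple M₀=18 kN·m at a=8 m (b=L-a=4):
  y_2 = (M₀x³/(6L)-M₀(x-a)²/2+C₁x)/EI  [x>a] with C₁=M₀(3b²-L²)/(6L)=-24 = (18·(48/5)³/(6·12)-18·((48/5)-8)²/2+(-24)·(48/5))/200000 = -63/390625 m
Superposition: y = Σ y_i = -337059/48828125 m ≈ -0.006903 m

y(48/5) = -337059/48828125 m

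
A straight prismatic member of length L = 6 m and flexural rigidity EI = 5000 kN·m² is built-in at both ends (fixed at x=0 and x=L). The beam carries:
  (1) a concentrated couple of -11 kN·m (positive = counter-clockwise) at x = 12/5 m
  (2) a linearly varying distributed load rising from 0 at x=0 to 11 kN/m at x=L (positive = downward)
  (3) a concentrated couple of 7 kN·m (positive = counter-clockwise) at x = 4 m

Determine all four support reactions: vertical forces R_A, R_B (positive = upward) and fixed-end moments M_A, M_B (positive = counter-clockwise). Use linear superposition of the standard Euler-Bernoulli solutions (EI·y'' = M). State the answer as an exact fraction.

Load 1 — applied couple M₀=-11 kN·m at a=12/5 m (b=L-a=18/5):
  R_A = 6M₀ab/L³ = 6·(-11)·(12/5)·(18/5)/6³ = -66/25 kN
  M_A = M₀b(2a-b)/L² = (-11)·(18/5)·(2·(12/5)-(18/5))/6² = -33/25 kN·m
  R_B = -6M₀ab/L³ = -6·(-11)·(12/5)·(18/5)/6³ = 66/25 kN
  M_B = M₀a(2b-a)/L² = (-11)·(12/5)·(2·(18/5)-(12/5))/6² = -88/25 kN·m
Load 2 — triangular load w₀=11 kN/m (0→w₀ over full span):
  R_A = 3w₀L/20 = 3·11·6/20 = 99/10 kN
  M_A = w₀L²/30 = 11·6²/30 = 66/5 kN·m
  R_B = 7w₀L/20 = 7·11·6/20 = 231/10 kN
  M_B = -w₀L²/20 = -11·6²/20 = -99/5 kN·m
Load 3 — applied couple M₀=7 kN·m at a=4 m (b=L-a=2):
  R_A = 6M₀ab/L³ = 6·7·4·2/6³ = 14/9 kN
  M_A = M₀b(2a-b)/L² = 7·2·(2·4-2)/6² = 7/3 kN·m
  R_B = -6M₀ab/L³ = -6·7·4·2/6³ = -14/9 kN
  M_B = M₀a(2b-a)/L² = 7·4·(2·2-4)/6² = 0 kN·m
Superposition: R_A = 3967/450 kN, M_A = 1066/75 kN·m, R_B = 10883/450 kN, M_B = -583/25 kN·m

R_A = 3967/450 kN, M_A = 1066/75 kN·m, R_B = 10883/450 kN, M_B = -583/25 kN·m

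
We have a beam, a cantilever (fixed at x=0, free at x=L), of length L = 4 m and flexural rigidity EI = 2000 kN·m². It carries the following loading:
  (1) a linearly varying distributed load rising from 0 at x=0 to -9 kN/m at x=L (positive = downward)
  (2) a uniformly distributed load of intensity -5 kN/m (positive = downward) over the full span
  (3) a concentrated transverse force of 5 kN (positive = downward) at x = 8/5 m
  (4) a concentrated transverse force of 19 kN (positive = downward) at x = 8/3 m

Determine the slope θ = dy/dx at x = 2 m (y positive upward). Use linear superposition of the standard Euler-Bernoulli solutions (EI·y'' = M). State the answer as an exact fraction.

Load 1 — triangular load w₀=-9 kN/m (0→w₀ over full span):
  θ_1 = (w₀Lx²/4-w₀L²x/3-w₀x⁴/(24L))/EI = ((-9)·4·2²/4-(-9)·4²·2/3-(-9)·2⁴/(24·4))/2000 = 123/4000 rad
Load 2 — uniform load w=-5 kN/m over full span:
  θ_2 = -wx(x²-3Lx+3L²)/(6EI) = -(-5)·2·(2²-3·4·2+3·4²)/(6·2000) = 7/300 rad
Load 3 — point force P=5 kN at a=8/5 m (b=L-a=12/5):
  θ_3 = -Pa²/(2EI)  [x>a] = -5·(8/5)²/(2·2000) = -2/625 rad
Load 4 — point force P=19 kN at a=8/3 m (b=L-a=4/3):
  θ_4 = -Px(2a-x)/(2EI)  [x≤a] = -19·2·(2·(8/3)-2)/(2·2000) = -19/600 rad
Superposition: θ = Σ θ_i = 1153/60000 rad ≈ 0.019217 rad

θ(2) = 1153/60000 rad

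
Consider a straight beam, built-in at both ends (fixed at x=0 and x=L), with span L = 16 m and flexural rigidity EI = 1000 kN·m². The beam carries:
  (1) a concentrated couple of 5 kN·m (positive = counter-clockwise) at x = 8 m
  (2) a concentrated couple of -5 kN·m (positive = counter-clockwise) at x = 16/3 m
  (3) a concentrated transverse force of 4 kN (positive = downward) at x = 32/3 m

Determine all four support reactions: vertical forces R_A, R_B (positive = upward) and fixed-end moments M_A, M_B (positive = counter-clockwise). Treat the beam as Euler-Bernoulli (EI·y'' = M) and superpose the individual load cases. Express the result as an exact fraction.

Load 1 — applied couple M₀=5 kN·m at a=8 m (b=L-a=8):
  R_A = 6M₀ab/L³ = 6·5·8·8/16³ = 15/32 kN
  M_A = M₀b(2a-b)/L² = 5·8·(2·8-8)/16² = 5/4 kN·m
  R_B = -6M₀ab/L³ = -6·5·8·8/16³ = -15/32 kN
  M_B = M₀a(2b-a)/L² = 5·8·(2·8-8)/16² = 5/4 kN·m
Load 2 — applied couple M₀=-5 kN·m at a=16/3 m (b=L-a=32/3):
  R_A = 6M₀ab/L³ = 6·(-5)·(16/3)·(32/3)/16³ = -5/12 kN
  M_A = M₀b(2a-b)/L² = (-5)·(32/3)·(2·(16/3)-(32/3))/16² = 0 kN·m
  R_B = -6M₀ab/L³ = -6·(-5)·(16/3)·(32/3)/16³ = 5/12 kN
  M_B = M₀a(2b-a)/L² = (-5)·(16/3)·(2·(32/3)-(16/3))/16² = -5/3 kN·m
Load 3 — point force P=4 kN at a=32/3 m (b=L-a=16/3):
  R_A = Pb²(3a+b)/L³ = 4·(16/3)²·(3·(32/3)+(16/3))/16³ = 28/27 kN
  M_A = Pab²/L² = 4·(32/3)·(16/3)²/16² = 128/27 kN·m
  R_B = Pa²(a+3b)/L³ = 4·(32/3)²·((32/3)+3·(16/3))/16³ = 80/27 kN
  M_B = -Pa²b/L² = -4·(32/3)²·(16/3)/16² = -256/27 kN·m
Superposition: R_A = 941/864 kN, M_A = 647/108 kN·m, R_B = 2515/864 kN, M_B = -1069/108 kN·m

R_A = 941/864 kN, M_A = 647/108 kN·m, R_B = 2515/864 kN, M_B = -1069/108 kN·m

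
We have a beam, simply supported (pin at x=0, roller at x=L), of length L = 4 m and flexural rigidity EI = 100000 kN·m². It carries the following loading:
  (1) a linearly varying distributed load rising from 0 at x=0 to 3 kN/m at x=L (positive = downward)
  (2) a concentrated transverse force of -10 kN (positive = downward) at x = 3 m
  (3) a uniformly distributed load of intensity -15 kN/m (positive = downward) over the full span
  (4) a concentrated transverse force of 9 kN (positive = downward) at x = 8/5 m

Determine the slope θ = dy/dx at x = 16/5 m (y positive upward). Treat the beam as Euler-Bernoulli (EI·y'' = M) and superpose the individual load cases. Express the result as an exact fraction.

θ(16/5) = -209161/750000000 rad

Load 1 — triangular load w₀=3 kN/m (0→w₀ over full span):
  θ_1 = -w₀(7L⁴-30L²x²+15x⁴)/(360LEI) = -3·(7·4⁴-30·4²·(16/5)²+15·(16/5)⁴)/(360·4·100000) = 757/23437500 rad
Load 2 — point force P=-10 kN at a=3 m (b=L-a=1):
  θ_2 = -Pa(2L²-6Lx+3x²+a²)/(6LEI)  [x>a] = -(-10)·3·(2·4²-6·4·(16/5)+3·(16/5)²+3²)/(6·4·100000) = -127/2000000 rad
Load 3 — uniform load w=-15 kN/m over full span:
  θ_3 = -w(L³-6Lx²+4x³)/(24EI) = -(-15)·(4³-6·4·(16/5)²+4·(16/5)³)/(24·100000) = -99/312500 rad
Load 4 — point force P=9 kN at a=8/5 m (b=L-a=12/5):
  θ_4 = -Pa(2L²-6Lx+3x²+a²)/(6LEI)  [x>a] = -9·(8/5)·(2·4²-6·4·(16/5)+3·(16/5)²+(8/5)²)/(6·4·100000) = 27/390625 rad
Superposition: θ = Σ θ_i = -209161/750000000 rad ≈ -0.000279 rad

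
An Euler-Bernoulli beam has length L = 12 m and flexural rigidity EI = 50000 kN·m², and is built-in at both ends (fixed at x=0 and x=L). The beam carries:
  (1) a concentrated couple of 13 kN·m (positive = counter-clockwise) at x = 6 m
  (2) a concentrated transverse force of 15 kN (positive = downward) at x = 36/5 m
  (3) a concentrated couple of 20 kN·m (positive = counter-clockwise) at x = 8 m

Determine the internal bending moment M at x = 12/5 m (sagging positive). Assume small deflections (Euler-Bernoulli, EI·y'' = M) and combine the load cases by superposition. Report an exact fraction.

Load 1 — applied couple M₀=13 kN·m at a=6 m (b=L-a=6):
  M_1 = R_Ax - M_A  [x≤a] with R_A=13/8, M_A=13/4 = (13/8)·(12/5) - (13/4) = 13/20 kN·m
Load 2 — point force P=15 kN at a=36/5 m (b=L-a=24/5):
  M_2 = Pb²(3a+b)x/L³ - Pab²/L²  [x≤a] = 15·(24/5)²·(3·(36/5)+(24/5))·(12/5)/12³ - 15·(36/5)·(24/5)²/12² = -576/125 kN·m
Load 3 — applied couple M₀=20 kN·m at a=8 m (b=L-a=4):
  M_3 = R_Ax - M_A  [x≤a] with R_A=20/9, M_A=20/3 = (20/9)·(12/5) - (20/3) = -4/3 kN·m
Superposition: M = Σ M_i = -7937/1500 kN·m ≈ -5.291333 kN·m

M(12/5) = -7937/1500 kN·m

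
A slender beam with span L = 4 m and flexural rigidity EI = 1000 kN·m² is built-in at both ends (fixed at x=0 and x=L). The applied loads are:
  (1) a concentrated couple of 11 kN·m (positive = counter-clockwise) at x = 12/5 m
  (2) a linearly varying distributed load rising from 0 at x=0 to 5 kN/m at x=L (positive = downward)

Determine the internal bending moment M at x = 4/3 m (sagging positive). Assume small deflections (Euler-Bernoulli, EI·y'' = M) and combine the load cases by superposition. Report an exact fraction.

M(4/3) = 5264/2025 kN·m

Load 1 — applied couple M₀=11 kN·m at a=12/5 m (b=L-a=8/5):
  M_1 = R_Ax - M_A  [x≤a] with R_A=99/25, M_A=88/25 = (99/25)·(4/3) - (88/25) = 44/25 kN·m
Load 2 — triangular load w₀=5 kN/m (0→w₀ over full span):
  M_2 = 3w₀Lx/20 - w₀L²/30 - w₀x³/(6L) = 3·5·4·(4/3)/20 - 5·4²/30 - 5·(4/3)³/(6·4) = 68/81 kN·m
Superposition: M = Σ M_i = 5264/2025 kN·m ≈ 2.599506 kN·m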